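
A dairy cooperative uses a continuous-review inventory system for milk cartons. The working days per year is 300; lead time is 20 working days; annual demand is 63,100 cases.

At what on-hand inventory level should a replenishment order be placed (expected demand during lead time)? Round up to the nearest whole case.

4,207 cases

Daily demand d = 63,100 / 300 = 210.333 cases/day
Demand during lead time = 210.333 × 20 = 4,206.67
Reorder point = 4,206.67 → round up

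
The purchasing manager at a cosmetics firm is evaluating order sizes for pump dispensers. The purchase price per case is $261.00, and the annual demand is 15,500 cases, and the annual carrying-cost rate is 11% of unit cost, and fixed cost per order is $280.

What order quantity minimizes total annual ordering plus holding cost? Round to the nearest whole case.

Holding cost per case per year: H = 11% × $261 = $28.7100
2DS/H = 2·15,500·280/28.71 = 302,333.68
EOQ = √302,333.68 ≈ 549.85

550 cases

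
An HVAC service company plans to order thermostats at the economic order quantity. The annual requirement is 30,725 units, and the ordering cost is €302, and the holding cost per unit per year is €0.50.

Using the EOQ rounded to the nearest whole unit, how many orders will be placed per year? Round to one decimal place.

5.0 orders per year

Q* = √(2·D·S / H) = √(2·30,725·302 / 0.5) = √37,115,800.0 ≈ 6,092.27 → Q = 6,092
N = D/Q = 30,725/6,092 ≈ 5.043 orders/yr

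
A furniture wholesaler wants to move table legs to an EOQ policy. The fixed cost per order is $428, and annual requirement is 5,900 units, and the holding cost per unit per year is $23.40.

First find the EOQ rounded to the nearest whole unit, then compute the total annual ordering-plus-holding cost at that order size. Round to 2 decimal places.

2DS/H = 2·5,900·428/23.4 = 215,829.06
EOQ = √215,829.06 ≈ 464.57 → Q = 465 units
Annual ordering cost = (D/Q)·S = (5,900/465) × 428 = $5,430.54
Annual holding cost  = (Q/2)·H = (465/2) × 23.4 = $5,440.50
Total = $5,430.54 + $5,440.50 = $10,871.04

$10,871.04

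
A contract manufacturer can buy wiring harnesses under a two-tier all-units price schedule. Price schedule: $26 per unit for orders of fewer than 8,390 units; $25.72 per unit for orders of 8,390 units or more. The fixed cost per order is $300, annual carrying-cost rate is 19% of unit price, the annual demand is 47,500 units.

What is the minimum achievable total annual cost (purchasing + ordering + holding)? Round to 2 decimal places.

$1,243,898.58

H₁ = 19%×$26 = $4.9400;  H₂ = 19%×$25.72 = $4.8868
EOQ₁ = √(2×47,500×300/4.9400) = 2,401.92  (< 8,390, feasible at tier 1)
EOQ₂ = √(2×47,500×300/4.8868) = 2,414.96  (< 8,390 → use Q = 8,390 at tier-2 price)
TC(tier 1 (EOQ₁), Q≈2,401.9) = $1,246,865.50
TC(tier 2, Q≈8,390.0) = $1,243,898.58
Minimum at tier 2: $1,243,898.58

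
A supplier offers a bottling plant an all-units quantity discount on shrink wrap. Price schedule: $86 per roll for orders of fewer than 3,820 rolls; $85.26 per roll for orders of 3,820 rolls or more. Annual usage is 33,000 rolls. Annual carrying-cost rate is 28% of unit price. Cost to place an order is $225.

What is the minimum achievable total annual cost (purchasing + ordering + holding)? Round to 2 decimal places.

$2,856,910.00

H₁ = 28%×$86 = $24.0800;  H₂ = 28%×$85.26 = $23.8728
EOQ₁ = √(2×33,000×225/24.0800) = 785.30  (< 3,820, feasible at tier 1)
EOQ₂ = √(2×33,000×225/23.8728) = 788.70  (< 3,820 → use Q = 3,820 at tier-2 price)
TC(tier 1 (EOQ₁), Q≈785.3) = $2,856,910.00
TC(tier 2, Q≈3,820.0) = $2,861,120.77
Minimum at tier 1 (EOQ₁): $2,856,910.00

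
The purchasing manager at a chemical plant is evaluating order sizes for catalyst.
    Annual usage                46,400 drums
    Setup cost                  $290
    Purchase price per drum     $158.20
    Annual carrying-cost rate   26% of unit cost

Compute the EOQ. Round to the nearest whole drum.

809 drums

Carrying cost H = $158.2 × 26% = $41.1320/drum/yr
EOQ = √(2DS/H) = √(2 × 46,400 × 290 / 41.132)
    = √(654,283.77) ≈ 808.88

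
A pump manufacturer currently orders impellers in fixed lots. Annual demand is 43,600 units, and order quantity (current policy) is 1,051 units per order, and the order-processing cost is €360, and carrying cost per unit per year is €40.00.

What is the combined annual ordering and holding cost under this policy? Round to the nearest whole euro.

€35,954

Ordering: D/Q × S = 43,600/1,051 × €360 = €14,934.35
Holding:  Q/2 × H = 1,051/2 × €40 = €21,020.00
Total = €14,934.35 + €21,020.00 = €35,954.35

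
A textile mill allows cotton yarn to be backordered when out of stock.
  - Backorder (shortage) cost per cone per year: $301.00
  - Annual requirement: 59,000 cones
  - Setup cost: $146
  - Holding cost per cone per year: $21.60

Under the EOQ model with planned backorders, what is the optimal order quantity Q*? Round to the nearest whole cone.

925 cones

Basic EOQ = √(2·59,000·146/21.6) = 893.080
Backorder adjustment √((H+b)/b) = √((21.6+301)/301) = 1.0353
Q* = 893.080 × 1.0353 ≈ 924.57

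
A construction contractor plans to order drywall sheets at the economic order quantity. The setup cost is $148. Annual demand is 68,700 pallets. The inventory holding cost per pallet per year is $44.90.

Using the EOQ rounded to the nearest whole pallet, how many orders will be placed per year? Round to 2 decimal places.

Q* = √(2·D·S / H) = √(2·68,700·148 / 44.9) = √452,899.8 ≈ 672.98 → Q = 673
N = D/Q = 68,700/673 ≈ 102.080 orders/yr

102.08 orders per year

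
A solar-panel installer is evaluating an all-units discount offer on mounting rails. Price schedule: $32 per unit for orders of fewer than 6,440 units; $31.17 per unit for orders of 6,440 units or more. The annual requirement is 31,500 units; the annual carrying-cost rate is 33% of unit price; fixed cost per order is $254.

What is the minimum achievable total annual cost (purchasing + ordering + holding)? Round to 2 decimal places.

$1,016,218.63

H₁ = 33%×$32 = $10.5600;  H₂ = 33%×$31.17 = $10.2861
EOQ₁ = √(2×31,500×254/10.5600) = 1,230.99  (< 6,440, feasible at tier 1)
EOQ₂ = √(2×31,500×254/10.2861) = 1,247.27  (< 6,440 → use Q = 6,440 at tier-2 price)
TC(tier 1 (EOQ₁), Q≈1,231.0) = $1,020,999.27
TC(tier 2, Q≈6,440.0) = $1,016,218.63
Minimum at tier 2: $1,016,218.63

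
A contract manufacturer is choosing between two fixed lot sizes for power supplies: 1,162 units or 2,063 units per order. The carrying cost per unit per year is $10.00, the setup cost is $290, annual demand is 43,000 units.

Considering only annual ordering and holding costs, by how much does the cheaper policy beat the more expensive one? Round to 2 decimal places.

$181.90

Annual cost at Q: ordering D·S/Q plus holding Q·H/2.
TC(1,162) = (43,000/1,162)×290 + (1,162/2)×10 = $16,541.50
TC(2,063) = (43,000/2,063)×290 + (2,063/2)×10 = $16,359.60
|ΔTC| = |$16,541.50 − $16,359.60| = $181.90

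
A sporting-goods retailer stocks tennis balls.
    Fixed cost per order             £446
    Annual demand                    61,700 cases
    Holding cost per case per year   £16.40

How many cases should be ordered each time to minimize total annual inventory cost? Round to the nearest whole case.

Q* = √(2·D·S / H) = √(2·61,700·446 / 16.4) = √3,355,878.0 ≈ 1,831.91

1,832 cases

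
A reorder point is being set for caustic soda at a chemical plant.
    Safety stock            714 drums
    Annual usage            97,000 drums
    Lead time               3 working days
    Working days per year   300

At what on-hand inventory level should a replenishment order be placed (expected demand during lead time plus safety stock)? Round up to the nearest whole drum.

1,684 drums

Daily demand d = 97,000 / 300 = 323.333 drums/day
Demand during lead time = 323.333 × 3 = 970.00
Reorder point = 970.00 + 714 = 1,684.00 → round up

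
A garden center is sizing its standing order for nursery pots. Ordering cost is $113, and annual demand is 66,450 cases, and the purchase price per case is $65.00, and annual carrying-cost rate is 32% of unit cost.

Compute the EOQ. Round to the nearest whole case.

850 cases

Carrying cost H = $65 × 32% = $20.8000/case/yr
Optimal lot size Q* = (2 × 66,450 × $113 / $20.8)^½ ≈ 849.71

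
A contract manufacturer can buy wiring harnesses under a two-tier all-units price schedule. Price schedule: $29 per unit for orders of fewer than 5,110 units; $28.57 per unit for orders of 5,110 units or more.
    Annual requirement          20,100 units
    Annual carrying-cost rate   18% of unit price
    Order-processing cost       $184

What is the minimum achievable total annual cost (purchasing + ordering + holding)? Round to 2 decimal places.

H₁ = 18%×$29 = $5.2200;  H₂ = 18%×$28.57 = $5.1426
EOQ₁ = √(2×20,100×184/5.2200) = 1,190.38  (< 5,110, feasible at tier 1)
EOQ₂ = √(2×20,100×184/5.1426) = 1,199.31  (< 5,110 → use Q = 5,110 at tier-2 price)
TC(tier 1 (EOQ₁), Q≈1,190.4) = $589,113.80
TC(tier 2, Q≈5,110.0) = $588,120.10
Minimum at tier 2: $588,120.10

$588,120.10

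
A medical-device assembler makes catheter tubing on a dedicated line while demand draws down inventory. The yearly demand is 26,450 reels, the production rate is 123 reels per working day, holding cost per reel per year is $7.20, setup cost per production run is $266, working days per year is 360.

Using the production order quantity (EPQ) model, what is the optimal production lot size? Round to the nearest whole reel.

d = 26,450/360 = 73.4722 reels/day;  effective holding cost H(1 − d/p) = 7.2·(1 − 73.4722/123) = 2.89919
Q* = √(2DS / H_eff) = √(2·26,450·266 / 2.89919) ≈ 2,203.08

2,203 reels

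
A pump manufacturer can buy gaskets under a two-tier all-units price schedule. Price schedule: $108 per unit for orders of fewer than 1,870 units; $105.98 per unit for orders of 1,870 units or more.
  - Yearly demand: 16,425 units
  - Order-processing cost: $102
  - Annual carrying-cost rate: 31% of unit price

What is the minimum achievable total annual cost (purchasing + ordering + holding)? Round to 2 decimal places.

H₁ = 31%×$108 = $33.4800;  H₂ = 31%×$105.98 = $32.8538
EOQ₁ = √(2×16,425×102/33.4800) = 316.36  (< 1,870, feasible at tier 1)
EOQ₂ = √(2×16,425×102/32.8538) = 319.36  (< 1,870 → use Q = 1,870 at tier-2 price)
TC(tier 1 (EOQ₁), Q≈316.4) = $1,784,491.57
TC(tier 2, Q≈1,870.0) = $1,772,335.71
Minimum at tier 2: $1,772,335.71

$1,772,335.71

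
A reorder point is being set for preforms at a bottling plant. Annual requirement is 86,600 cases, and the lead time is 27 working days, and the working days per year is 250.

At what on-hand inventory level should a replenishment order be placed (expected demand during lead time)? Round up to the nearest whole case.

Daily demand d = 86,600 / 250 = 346.400 cases/day
Demand during lead time = 346.400 × 27 = 9,352.80
Reorder point = 9,352.80 → round up

9,353 cases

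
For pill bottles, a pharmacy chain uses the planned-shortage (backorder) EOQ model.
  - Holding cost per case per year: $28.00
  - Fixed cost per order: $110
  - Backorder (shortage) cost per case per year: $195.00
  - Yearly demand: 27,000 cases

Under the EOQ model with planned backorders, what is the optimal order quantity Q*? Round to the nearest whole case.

Q* = √(2DS/H) · √((H + b)/b)
   = √(2 × 27,000 × 110 / 28) · √((28 + 195) / 195)
   = 460.590 × 1.0694 ≈ 492.55

493 cases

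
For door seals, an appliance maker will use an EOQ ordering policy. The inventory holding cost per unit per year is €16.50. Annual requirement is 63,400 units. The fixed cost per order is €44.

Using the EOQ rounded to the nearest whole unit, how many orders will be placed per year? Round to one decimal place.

Optimal lot size Q* = (2 × 63,400 × €44 / €16.5)^½ ≈ 581.49 → Q = 581
N = D/Q = 63,400/581 ≈ 109.122 orders/yr

109.1 orders per year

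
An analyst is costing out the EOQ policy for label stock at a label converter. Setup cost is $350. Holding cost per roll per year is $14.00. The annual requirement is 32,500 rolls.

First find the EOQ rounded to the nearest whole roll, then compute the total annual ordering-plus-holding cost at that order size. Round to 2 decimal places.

Optimal lot size Q* = (2 × 32,500 × $350 / $14)^½ ≈ 1,274.75 → Q = 1,275 rolls
Annual ordering cost = (D/Q)·S = (32,500/1,275) × 350 = $8,921.57
Annual holding cost  = (Q/2)·H = (1,275/2) × 14 = $8,925.00
Total = $8,921.57 + $8,925.00 = $17,846.57

$17,846.57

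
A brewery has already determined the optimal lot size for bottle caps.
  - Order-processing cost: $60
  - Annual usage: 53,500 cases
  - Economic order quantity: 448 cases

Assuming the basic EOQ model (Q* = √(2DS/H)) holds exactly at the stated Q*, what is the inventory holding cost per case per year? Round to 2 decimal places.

Since Q* = (2DS/H)^½, squaring gives Q*²·H = 2DS.
H = 2DS / Q² = 2 × 53,500 × 60 / 448² = 31.9874

$31.99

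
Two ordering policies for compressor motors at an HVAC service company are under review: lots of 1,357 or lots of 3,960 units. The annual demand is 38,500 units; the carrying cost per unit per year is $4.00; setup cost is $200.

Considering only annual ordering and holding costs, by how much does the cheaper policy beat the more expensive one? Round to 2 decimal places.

$1,476.16

Annual cost at Q: ordering D·S/Q plus holding Q·H/2.
TC(1,357) = (38,500/1,357)×200 + (1,357/2)×4 = $8,388.28
TC(3,960) = (38,500/3,960)×200 + (3,960/2)×4 = $9,864.44
|ΔTC| = |$8,388.28 − $9,864.44| = $1,476.16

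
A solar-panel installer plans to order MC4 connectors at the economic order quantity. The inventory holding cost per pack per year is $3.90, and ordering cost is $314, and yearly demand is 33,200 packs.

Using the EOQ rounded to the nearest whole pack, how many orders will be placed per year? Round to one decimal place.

14.4 orders per year

EOQ = √(2DS/H) = √(2 × 33,200 × 314 / 3.9)
    = √(5,346,051.28) ≈ 2,312.15 → Q = 2,312
N = D/Q = 33,200/2,312 ≈ 14.360 orders/yr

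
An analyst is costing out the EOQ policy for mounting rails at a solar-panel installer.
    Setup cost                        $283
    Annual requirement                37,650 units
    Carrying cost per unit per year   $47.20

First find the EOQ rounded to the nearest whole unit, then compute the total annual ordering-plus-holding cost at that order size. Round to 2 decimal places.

$31,714.78

Optimal lot size Q* = (2 × 37,650 × $283 / $47.2)^½ ≈ 671.92 → Q = 672 units
Ordering: D/Q × S = 37,650/672 × $283 = $15,855.58
Holding:  Q/2 × H = 672/2 × $47.2 = $15,859.20
Total = $15,855.58 + $15,859.20 = $31,714.78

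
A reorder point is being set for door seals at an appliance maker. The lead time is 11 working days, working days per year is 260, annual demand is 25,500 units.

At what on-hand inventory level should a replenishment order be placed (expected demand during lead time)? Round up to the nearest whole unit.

Daily demand d = 25,500 / 260 = 98.077 units/day
Demand during lead time = 98.077 × 11 = 1,078.85
Reorder point = 1,078.85 → round up

1,079 units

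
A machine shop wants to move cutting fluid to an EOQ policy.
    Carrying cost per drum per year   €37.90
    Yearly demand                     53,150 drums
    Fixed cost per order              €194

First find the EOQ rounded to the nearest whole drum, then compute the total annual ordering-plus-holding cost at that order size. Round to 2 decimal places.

Optimal lot size Q* = (2 × 53,150 × €194 / €37.9)^½ ≈ 737.65 → Q = 738 drums
Ordering: D/Q × S = 53,150/738 × €194 = €13,971.68
Holding:  Q/2 × H = 738/2 × €37.9 = €13,985.10
Total = €13,971.68 + €13,985.10 = €27,956.78

€27,956.78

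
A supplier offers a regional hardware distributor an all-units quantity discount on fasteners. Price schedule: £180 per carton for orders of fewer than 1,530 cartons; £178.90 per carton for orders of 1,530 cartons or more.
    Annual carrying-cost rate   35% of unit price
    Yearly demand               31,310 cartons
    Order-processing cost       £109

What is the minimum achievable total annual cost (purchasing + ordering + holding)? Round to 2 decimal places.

H₁ = 35%×£180 = £63.0000;  H₂ = 35%×£178.90 = £62.6150
EOQ₁ = √(2×31,310×109/63.0000) = 329.15  (< 1,530, feasible at tier 1)
EOQ₂ = √(2×31,310×109/62.6150) = 330.16  (< 1,530 → use Q = 1,530 at tier-2 price)
TC(tier 1 (EOQ₁), Q≈329.2) = £5,656,536.72
TC(tier 2, Q≈1,530.0) = £5,651,490.06
Minimum at tier 2: £5,651,490.06

£5,651,490.06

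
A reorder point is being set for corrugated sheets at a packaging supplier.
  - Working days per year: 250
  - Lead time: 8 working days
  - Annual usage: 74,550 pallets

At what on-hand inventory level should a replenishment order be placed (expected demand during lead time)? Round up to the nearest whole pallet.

2,386 pallets

Daily demand d = 74,550 / 250 = 298.200 pallets/day
Demand during lead time = 298.200 × 8 = 2,385.60
Reorder point = 2,385.60 → round up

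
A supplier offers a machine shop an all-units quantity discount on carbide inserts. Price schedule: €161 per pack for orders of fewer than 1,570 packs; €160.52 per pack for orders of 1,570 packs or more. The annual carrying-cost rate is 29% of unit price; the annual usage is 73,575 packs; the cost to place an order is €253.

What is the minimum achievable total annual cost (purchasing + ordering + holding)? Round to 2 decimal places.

H₁ = 29%×€161 = €46.6900;  H₂ = 29%×€160.52 = €46.5508
EOQ₁ = √(2×73,575×253/46.6900) = 892.95  (< 1,570, feasible at tier 1)
EOQ₂ = √(2×73,575×253/46.5508) = 894.29  (< 1,570 → use Q = 1,570 at tier-2 price)
TC(tier 1 (EOQ₁), Q≈893.0) = €11,887,266.96
TC(tier 2, Q≈1,570.0) = €11,858,657.73
Minimum at tier 2: €11,858,657.73

€11,858,657.73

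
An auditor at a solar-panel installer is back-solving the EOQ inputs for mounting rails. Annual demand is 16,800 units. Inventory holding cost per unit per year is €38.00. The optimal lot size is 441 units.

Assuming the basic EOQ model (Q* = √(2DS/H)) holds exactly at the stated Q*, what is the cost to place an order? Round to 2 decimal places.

EOQ relation: Q² = 2DS/H, so rearrange for the unknown.
S = Q²H / (2D) = 441² × 38 / (2 × 16,800) = 219.9487

€219.95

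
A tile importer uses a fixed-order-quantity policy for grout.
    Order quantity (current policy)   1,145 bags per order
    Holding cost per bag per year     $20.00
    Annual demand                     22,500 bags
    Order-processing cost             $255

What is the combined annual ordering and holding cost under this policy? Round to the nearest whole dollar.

$16,461

Annual ordering cost = (D/Q)·S = (22,500/1,145) × 255 = $5,010.92
Annual holding cost  = (Q/2)·H = (1,145/2) × 20 = $11,450.00
Total = $5,010.92 + $11,450.00 = $16,460.92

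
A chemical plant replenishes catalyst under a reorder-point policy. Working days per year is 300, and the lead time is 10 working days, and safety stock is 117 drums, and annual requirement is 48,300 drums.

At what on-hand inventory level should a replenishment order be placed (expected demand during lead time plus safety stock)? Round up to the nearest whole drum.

Daily demand d = 48,300 / 300 = 161.000 drums/day
Demand during lead time = 161.000 × 10 = 1,610.00
Reorder point = 1,610.00 + 117 = 1,727.00 → round up

1,727 drums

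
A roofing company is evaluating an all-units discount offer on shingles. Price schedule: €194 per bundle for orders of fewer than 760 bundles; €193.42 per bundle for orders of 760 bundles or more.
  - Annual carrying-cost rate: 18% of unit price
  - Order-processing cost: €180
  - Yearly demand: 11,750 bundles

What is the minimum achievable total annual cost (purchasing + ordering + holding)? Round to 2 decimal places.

€2,288,697.82

H₁ = 18%×€194 = €34.9200;  H₂ = 18%×€193.42 = €34.8156
EOQ₁ = √(2×11,750×180/34.9200) = 348.04  (< 760, feasible at tier 1)
EOQ₂ = √(2×11,750×180/34.8156) = 348.56  (< 760 → use Q = 760 at tier-2 price)
TC(tier 1 (EOQ₁), Q≈348.0) = €2,291,653.67
TC(tier 2, Q≈760.0) = €2,288,697.82
Minimum at tier 2: €2,288,697.82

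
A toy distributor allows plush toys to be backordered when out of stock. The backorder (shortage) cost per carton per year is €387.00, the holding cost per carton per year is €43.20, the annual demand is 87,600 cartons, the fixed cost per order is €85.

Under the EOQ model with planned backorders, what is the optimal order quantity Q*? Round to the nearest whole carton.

619 cartons

Q* = √(2DS/H) · √((H + b)/b)
   = √(2 × 87,600 × 85 / 43.2) · √((43.2 + 387) / 387)
   = 587.130 × 1.0543 ≈ 619.03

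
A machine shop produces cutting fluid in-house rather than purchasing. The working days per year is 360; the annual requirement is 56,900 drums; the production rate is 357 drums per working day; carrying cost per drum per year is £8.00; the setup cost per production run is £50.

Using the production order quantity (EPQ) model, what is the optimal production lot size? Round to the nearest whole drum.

Daily demand d = 56,900/360 = 158.056; p = 357; 1 − d/p = 0.55727
EPQ = √(2DS / (H(1 − d/p)))
    = √(2 × 56,900 × 50 / (8 × 0.55727)) ≈ 1,129.74

1,130 drums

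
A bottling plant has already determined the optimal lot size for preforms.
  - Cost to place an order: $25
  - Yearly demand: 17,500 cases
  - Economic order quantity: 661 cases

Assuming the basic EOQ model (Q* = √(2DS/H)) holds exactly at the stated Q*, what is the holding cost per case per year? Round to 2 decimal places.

EOQ relation: Q² = 2DS/H, so rearrange for the unknown.
H = 2DS / Q² = 2 × 17,500 × 25 / 661² = 2.0027

$2.00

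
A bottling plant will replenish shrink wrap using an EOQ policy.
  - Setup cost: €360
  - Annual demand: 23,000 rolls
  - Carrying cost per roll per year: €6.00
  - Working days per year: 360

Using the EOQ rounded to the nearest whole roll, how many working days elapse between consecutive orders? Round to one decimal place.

Optimal lot size Q* = (2 × 23,000 × €360 / €6)^½ ≈ 1,661.32 → Q = 1,661 rolls
T = Q/D × 360 days = 1,661/23,000 × 360 = 25.998 days

26.0 days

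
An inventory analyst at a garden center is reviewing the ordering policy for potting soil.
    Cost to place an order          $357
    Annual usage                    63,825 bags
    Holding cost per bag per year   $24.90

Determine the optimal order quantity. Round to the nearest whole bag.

Q* = √(2·D·S / H) = √(2·63,825·357 / 24.9) = √1,830,162.7 ≈ 1,352.84

1,353 bags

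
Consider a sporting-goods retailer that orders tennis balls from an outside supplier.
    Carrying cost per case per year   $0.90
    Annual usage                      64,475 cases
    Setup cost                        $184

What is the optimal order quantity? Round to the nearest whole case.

Q* = √(2·D·S / H) = √(2·64,475·184 / 0.9) = √26,363,111.1 ≈ 5,134.50

5,135 cases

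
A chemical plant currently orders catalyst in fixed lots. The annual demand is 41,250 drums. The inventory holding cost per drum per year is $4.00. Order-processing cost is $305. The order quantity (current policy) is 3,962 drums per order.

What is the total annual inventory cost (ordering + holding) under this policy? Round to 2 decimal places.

Annual ordering cost = (D/Q)·S = (41,250/3,962) × 305 = $3,175.48
Annual holding cost  = (Q/2)·H = (3,962/2) × 4 = $7,924.00
Total = $3,175.48 + $7,924.00 = $11,099.48

$11,099.48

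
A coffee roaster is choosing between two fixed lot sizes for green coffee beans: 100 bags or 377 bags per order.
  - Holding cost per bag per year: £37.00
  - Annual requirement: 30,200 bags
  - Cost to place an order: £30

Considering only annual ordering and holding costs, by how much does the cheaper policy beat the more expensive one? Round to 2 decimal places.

TC(Q) = (D/Q)S + (Q/2)H
TC(100) = (30,200/100)×30 + (100/2)×37 = £10,910.00
TC(377) = (30,200/377)×30 + (377/2)×37 = £9,377.68
|ΔTC| = |£10,910.00 − £9,377.68| = £1,532.32

£1,532.32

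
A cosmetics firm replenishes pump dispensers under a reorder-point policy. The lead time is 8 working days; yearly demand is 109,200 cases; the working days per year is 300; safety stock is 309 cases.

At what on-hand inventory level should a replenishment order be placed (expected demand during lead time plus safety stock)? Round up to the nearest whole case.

3,221 cases

Daily demand d = 109,200 / 300 = 364.000 cases/day
Demand during lead time = 364.000 × 8 = 2,912.00
Reorder point = 2,912.00 + 309 = 3,221.00 → round up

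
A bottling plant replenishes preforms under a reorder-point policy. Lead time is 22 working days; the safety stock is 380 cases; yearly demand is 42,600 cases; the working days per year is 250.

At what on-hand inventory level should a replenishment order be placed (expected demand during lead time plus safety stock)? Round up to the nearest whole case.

Daily demand d = 42,600 / 250 = 170.400 cases/day
Demand during lead time = 170.400 × 22 = 3,748.80
Reorder point = 3,748.80 + 380 = 4,128.80 → round up

4,129 cases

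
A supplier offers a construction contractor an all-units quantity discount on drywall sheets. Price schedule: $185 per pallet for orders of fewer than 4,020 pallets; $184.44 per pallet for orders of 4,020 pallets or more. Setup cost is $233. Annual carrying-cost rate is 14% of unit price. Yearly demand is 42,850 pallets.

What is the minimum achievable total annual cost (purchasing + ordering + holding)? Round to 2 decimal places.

H₁ = 14%×$185 = $25.9000;  H₂ = 14%×$184.44 = $25.8216
EOQ₁ = √(2×42,850×233/25.9000) = 878.05  (< 4,020, feasible at tier 1)
EOQ₂ = √(2×42,850×233/25.8216) = 879.38  (< 4,020 → use Q = 4,020 at tier-2 price)
TC(tier 1 (EOQ₁), Q≈878.0) = $7,949,991.46
TC(tier 2, Q≈4,020.0) = $7,957,639.01
Minimum at tier 1 (EOQ₁): $7,949,991.46

$7,949,991.46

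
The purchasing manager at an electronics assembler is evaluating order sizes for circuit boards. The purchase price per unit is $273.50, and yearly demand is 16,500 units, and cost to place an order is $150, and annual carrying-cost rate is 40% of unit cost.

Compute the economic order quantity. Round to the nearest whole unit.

Carrying cost H = $273.5 × 40% = $109.4000/unit/yr
Optimal lot size Q* = (2 × 16,500 × $150 / $109.4)^½ ≈ 212.71

213 units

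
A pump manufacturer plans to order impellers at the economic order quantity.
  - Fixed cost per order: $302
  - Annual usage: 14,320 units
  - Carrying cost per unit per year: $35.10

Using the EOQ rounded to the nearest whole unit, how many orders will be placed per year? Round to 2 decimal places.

2DS/H = 2·14,320·302/35.1 = 246,418.23
EOQ = √246,418.23 ≈ 496.41 → Q = 496
N = D/Q = 14,320/496 ≈ 28.871 orders/yr

28.87 orders per year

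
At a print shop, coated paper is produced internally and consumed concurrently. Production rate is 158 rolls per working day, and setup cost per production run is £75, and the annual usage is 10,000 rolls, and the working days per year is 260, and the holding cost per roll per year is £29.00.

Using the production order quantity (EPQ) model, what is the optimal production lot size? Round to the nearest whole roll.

d = 10,000/260 = 38.4615 rolls/day;  effective holding cost H(1 − d/p) = 29·(1 − 38.4615/158) = 21.94060
Q* = √(2DS / H_eff) = √(2·10,000·75 / 21.94060) ≈ 261.47

261 rolls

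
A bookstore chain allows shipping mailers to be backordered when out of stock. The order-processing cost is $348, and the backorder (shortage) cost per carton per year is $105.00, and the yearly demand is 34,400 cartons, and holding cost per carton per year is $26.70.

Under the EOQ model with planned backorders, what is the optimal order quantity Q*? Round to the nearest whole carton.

Q* = √(2DS/H) · √((H + b)/b)
   = √(2 × 34,400 × 348 / 26.7) · √((26.7 + 105) / 105)
   = 946.953 × 1.1199 ≈ 1,060.54

1,061 cartons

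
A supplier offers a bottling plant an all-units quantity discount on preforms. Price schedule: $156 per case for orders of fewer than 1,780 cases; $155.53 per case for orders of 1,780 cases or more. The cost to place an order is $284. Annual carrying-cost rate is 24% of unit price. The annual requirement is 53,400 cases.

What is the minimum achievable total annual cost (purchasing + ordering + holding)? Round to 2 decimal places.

$8,347,043.21

H₁ = 24%×$156 = $37.4400;  H₂ = 24%×$155.53 = $37.3272
EOQ₁ = √(2×53,400×284/37.4400) = 900.07  (< 1,780, feasible at tier 1)
EOQ₂ = √(2×53,400×284/37.3272) = 901.43  (< 1,780 → use Q = 1,780 at tier-2 price)
TC(tier 1 (EOQ₁), Q≈900.1) = $8,364,098.67
TC(tier 2, Q≈1,780.0) = $8,347,043.21
Minimum at tier 2: $8,347,043.21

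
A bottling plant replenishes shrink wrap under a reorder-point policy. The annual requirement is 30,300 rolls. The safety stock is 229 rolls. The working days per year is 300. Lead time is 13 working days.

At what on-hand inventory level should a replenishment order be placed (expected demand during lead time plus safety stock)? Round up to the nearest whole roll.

1,542 rolls

Daily demand d = 30,300 / 300 = 101.000 rolls/day
Demand during lead time = 101.000 × 13 = 1,313.00
Reorder point = 1,313.00 + 229 = 1,542.00 → round up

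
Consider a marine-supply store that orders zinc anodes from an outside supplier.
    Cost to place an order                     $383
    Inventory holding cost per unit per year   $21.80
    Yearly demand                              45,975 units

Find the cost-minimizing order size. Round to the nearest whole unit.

1,271 units

2DS/H = 2·45,975·383/21.8 = 1,615,451.83
EOQ = √1,615,451.83 ≈ 1,271.00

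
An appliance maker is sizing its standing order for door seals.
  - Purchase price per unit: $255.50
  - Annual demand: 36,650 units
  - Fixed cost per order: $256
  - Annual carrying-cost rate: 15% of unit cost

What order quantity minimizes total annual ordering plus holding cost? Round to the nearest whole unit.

Carrying cost H = $255.5 × 15% = $38.3250/unit/yr
EOQ = √(2DS/H) = √(2 × 36,650 × 256 / 38.325)
    = √(489,622.96) ≈ 699.73

700 units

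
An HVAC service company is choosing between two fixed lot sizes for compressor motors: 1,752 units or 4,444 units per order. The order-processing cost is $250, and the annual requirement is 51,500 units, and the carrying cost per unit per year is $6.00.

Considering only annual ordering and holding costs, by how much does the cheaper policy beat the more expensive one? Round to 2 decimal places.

$3,624.42

For each Q, cost = (D/Q)·S + (Q/2)·H.
TC(1,752) = (51,500/1,752)×250 + (1,752/2)×6 = $12,604.74
TC(4,444) = (51,500/4,444)×250 + (4,444/2)×6 = $16,229.16
Lots of 1,752 are cheaper by $3,624.42.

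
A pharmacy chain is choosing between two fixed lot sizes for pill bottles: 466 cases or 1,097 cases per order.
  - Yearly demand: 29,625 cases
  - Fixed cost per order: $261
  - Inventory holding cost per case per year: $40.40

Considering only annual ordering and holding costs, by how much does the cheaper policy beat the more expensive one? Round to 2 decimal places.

TC(Q) = (D/Q)S + (Q/2)H
TC(466) = (29,625/466)×261 + (466/2)×40.4 = $26,005.74
TC(1,097) = (29,625/1,097)×261 + (1,097/2)×40.4 = $29,207.83
|ΔTC| = |$26,005.74 − $29,207.83| = $3,202.08

$3,202.08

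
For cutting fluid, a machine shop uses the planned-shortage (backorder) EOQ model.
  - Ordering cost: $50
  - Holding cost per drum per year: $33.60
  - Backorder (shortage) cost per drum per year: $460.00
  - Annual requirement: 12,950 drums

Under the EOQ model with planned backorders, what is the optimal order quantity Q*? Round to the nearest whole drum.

Q* = √(2DS/H) · √((H + b)/b)
   = √(2 × 12,950 × 50 / 33.6) · √((33.6 + 460) / 460)
   = 196.320 × 1.0359 ≈ 203.36

203 drums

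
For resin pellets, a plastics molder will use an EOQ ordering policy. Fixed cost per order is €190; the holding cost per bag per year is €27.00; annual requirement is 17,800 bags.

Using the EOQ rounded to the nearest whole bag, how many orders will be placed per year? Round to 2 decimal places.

2DS/H = 2·17,800·190/27 = 250,518.52
EOQ = √250,518.52 ≈ 500.52 → Q = 501
N = D/Q = 17,800/501 ≈ 35.529 orders/yr

35.53 orders per year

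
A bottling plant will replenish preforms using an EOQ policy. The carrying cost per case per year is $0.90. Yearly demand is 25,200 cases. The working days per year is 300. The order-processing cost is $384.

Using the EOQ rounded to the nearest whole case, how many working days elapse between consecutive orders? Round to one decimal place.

Optimal lot size Q* = (2 × 25,200 × $384 / $0.9)^½ ≈ 4,637.24 → Q = 4,637 cases
T = Q/D × 300 days = 4,637/25,200 × 300 = 55.202 days

55.2 days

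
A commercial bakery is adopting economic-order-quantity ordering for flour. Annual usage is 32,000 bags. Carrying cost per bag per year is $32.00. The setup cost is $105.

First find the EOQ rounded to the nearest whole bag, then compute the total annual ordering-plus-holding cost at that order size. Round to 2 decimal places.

$14,664.24

Q* = √(2·D·S / H) = √(2·32,000·105 / 32) = √210,000.0 ≈ 458.26 → Q = 458 bags
Ordering: D/Q × S = 32,000/458 × $105 = $7,336.24
Holding:  Q/2 × H = 458/2 × $32 = $7,328.00
Total = $7,336.24 + $7,328.00 = $14,664.24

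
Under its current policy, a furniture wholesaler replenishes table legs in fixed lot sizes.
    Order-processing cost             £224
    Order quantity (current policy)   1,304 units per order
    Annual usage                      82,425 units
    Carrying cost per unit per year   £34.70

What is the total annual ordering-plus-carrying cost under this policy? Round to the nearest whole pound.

£36,783

Ordering: D/Q × S = 82,425/1,304 × £224 = £14,158.90
Holding:  Q/2 × H = 1,304/2 × £34.7 = £22,624.40
Total = £14,158.90 + £22,624.40 = £36,783.30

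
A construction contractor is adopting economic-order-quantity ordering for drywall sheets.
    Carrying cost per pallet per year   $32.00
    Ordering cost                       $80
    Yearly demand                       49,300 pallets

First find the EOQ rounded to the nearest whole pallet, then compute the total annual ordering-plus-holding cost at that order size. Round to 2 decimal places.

Optimal lot size Q* = (2 × 49,300 × $80 / $32)^½ ≈ 496.49 → Q = 496 pallets
Orders/yr = 49,300/496 = 99.395; ordering cost = 99.395 × $80 = $7,951.61
Average inventory = 496/2 = 248; holding cost = 248 × $32 = $7,936.00
Total = $7,951.61 + $7,936.00 = $15,887.61

$15,887.61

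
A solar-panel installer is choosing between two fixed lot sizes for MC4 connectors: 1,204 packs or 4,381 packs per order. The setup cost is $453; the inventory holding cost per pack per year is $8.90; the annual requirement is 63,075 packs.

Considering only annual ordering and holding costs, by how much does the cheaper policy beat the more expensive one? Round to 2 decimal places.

Annual cost at Q: ordering D·S/Q plus holding Q·H/2.
TC(1,204) = (63,075/1,204)×453 + (1,204/2)×8.9 = $29,089.51
TC(4,381) = (63,075/4,381)×453 + (4,381/2)×8.9 = $26,017.47
Lots of 4,381 are cheaper by $3,072.04.

$3,072.04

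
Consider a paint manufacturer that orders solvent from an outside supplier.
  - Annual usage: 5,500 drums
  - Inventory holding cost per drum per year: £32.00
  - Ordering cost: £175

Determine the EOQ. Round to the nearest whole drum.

245 drums

Optimal lot size Q* = (2 × 5,500 × £175 / £32)^½ ≈ 245.27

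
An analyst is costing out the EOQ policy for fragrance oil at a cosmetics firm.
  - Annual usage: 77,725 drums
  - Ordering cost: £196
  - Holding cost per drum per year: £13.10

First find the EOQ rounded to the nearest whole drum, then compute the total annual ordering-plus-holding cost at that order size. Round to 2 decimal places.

£19,978.32

2DS/H = 2·77,725·196/13.1 = 2,325,816.79
EOQ = √2,325,816.79 ≈ 1,525.06 → Q = 1,525 drums
Ordering: D/Q × S = 77,725/1,525 × £196 = £9,989.57
Holding:  Q/2 × H = 1,525/2 × £13.1 = £9,988.75
Total = £9,989.57 + £9,988.75 = £19,978.32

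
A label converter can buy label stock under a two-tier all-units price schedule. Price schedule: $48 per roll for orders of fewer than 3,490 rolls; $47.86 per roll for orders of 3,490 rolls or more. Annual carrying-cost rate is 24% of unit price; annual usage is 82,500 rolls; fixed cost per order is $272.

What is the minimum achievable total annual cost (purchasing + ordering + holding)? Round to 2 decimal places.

$3,974,923.57

H₁ = 24%×$48 = $11.5200;  H₂ = 24%×$47.86 = $11.4864
EOQ₁ = √(2×82,500×272/11.5200) = 1,973.79  (< 3,490, feasible at tier 1)
EOQ₂ = √(2×82,500×272/11.4864) = 1,976.67  (< 3,490 → use Q = 3,490 at tier-2 price)
TC(tier 1 (EOQ₁), Q≈1,973.8) = $3,982,738.02
TC(tier 2, Q≈3,490.0) = $3,974,923.57
Minimum at tier 2: $3,974,923.57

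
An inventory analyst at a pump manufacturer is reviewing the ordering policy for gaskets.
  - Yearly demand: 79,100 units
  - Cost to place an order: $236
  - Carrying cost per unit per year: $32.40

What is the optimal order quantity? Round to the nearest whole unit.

2DS/H = 2·79,100·236/32.4 = 1,152,320.99
EOQ = √1,152,320.99 ≈ 1,073.46

1,073 units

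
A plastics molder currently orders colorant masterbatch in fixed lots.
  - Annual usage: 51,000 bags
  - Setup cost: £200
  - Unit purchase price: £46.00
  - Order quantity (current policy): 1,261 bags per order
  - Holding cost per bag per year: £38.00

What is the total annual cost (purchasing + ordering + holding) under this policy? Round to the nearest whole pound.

£2,378,048

Annual ordering cost = (D/Q)·S = (51,000/1,261) × 200 = £8,088.82
Annual holding cost  = (Q/2)·H = (1,261/2) × 38 = £23,959.00
Purchase cost = D·C = 51,000 × 46 = £2,346,000.00
Total = £8,088.82 + £23,959.00 + £2,346,000.00 = £2,378,047.82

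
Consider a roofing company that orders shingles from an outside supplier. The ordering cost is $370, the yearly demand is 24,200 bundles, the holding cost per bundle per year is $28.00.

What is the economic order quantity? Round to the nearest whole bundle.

EOQ = √(2DS/H) = √(2 × 24,200 × 370 / 28)
    = √(639,571.43) ≈ 799.73

800 bundles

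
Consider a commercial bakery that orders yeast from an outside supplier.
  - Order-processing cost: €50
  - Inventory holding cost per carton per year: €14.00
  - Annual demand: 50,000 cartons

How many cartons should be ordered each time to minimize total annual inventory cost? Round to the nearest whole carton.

598 cartons

Optimal lot size Q* = (2 × 50,000 × €50 / €14)^½ ≈ 597.61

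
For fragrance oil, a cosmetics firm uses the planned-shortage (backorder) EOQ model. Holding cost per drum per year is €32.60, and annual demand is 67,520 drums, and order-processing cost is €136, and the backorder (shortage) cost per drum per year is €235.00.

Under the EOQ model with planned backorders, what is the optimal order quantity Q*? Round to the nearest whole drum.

801 drums

Basic EOQ = √(2·67,520·136/32.6) = 750.571
Backorder adjustment √((H+b)/b) = √((32.6+235)/235) = 1.0671
Q* = 750.571 × 1.0671 ≈ 800.94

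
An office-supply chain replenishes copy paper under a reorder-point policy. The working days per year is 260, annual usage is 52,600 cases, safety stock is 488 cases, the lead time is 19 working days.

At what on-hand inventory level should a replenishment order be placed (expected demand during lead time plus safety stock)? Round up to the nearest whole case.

Daily demand d = 52,600 / 260 = 202.308 cases/day
Demand during lead time = 202.308 × 19 = 3,843.85
Reorder point = 3,843.85 + 488 = 4,331.85 → round up

4,332 cases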